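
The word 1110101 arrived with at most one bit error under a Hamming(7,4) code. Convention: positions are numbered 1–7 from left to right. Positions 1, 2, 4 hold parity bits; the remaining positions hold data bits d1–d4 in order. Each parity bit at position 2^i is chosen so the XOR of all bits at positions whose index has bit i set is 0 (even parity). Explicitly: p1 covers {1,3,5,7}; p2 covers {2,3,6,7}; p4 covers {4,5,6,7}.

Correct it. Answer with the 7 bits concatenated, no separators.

s1 (pos 1,3,5,7): 1⊕1⊕1⊕1 = 0
s2 (pos 2,3,6,7): 1⊕1⊕0⊕1 = 1
s4 (pos 4,5,6,7): 0⊕1⊕0⊕1 = 0
Syndrome s4…s1 = 010 → error at position 2.
Flip position 2: 1110101 → 1010101

1010101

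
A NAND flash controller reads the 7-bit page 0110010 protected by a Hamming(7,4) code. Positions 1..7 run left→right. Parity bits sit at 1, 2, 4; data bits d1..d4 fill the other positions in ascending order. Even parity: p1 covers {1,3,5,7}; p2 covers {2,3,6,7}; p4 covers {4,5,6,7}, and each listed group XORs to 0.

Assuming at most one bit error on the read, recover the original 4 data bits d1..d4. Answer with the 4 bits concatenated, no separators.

1011

s1 (pos 1,3,5,7): 0⊕1⊕0⊕0 = 1
s2 (pos 2,3,6,7): 1⊕1⊕1⊕0 = 1
s4 (pos 4,5,6,7): 0⊕0⊕1⊕0 = 1
Syndrome s4…s1 = 111 → error at position 7.
Flip position 7: 0110010 → 0110011
Read data bits from positions 3,5,6,7: 1011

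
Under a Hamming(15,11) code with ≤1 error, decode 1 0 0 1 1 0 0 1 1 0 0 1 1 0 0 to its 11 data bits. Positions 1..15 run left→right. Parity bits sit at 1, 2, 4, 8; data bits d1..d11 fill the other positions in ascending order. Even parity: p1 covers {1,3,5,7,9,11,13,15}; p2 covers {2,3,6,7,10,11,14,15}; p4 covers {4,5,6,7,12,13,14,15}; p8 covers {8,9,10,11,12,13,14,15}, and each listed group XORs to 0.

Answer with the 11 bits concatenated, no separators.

s1 (pos 1,3,5,7,9,11,13,15): 1⊕0⊕1⊕0⊕1⊕0⊕1⊕0 = 0
s2 (pos 2,3,6,7,10,11,14,15): 0⊕0⊕0⊕0⊕0⊕0⊕0⊕0 = 0
s4 (pos 4,5,6,7,12,13,14,15): 1⊕1⊕0⊕0⊕1⊕1⊕0⊕0 = 0
s8 (pos 8,9,10,11,12,13,14,15): 1⊕1⊕0⊕0⊕1⊕1⊕0⊕0 = 0
Syndrome s8…s1 = 0000 → no error.
Read data bits from positions 3,5,6,7,9,10,11,12,13,14,15: 01001001100

01001001100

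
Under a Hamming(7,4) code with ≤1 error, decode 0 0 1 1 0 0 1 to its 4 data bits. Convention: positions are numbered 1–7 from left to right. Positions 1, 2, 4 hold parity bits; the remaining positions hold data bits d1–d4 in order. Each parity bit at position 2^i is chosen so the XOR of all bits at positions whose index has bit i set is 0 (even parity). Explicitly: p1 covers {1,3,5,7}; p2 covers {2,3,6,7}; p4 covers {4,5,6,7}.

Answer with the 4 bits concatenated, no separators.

s1 (pos 1,3,5,7): 0⊕1⊕0⊕1 = 0
s2 (pos 2,3,6,7): 0⊕1⊕0⊕1 = 0
s4 (pos 4,5,6,7): 1⊕0⊕0⊕1 = 0
Syndrome s4…s1 = 000 → no error.
Read data bits from positions 3,5,6,7: 1001

1001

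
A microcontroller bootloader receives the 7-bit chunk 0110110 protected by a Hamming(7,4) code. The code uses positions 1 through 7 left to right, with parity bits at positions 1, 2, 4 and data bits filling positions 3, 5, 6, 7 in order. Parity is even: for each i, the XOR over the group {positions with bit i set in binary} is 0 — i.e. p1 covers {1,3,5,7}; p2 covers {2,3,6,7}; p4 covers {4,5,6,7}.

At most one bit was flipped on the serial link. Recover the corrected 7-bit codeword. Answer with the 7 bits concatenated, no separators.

s1 (pos 1,3,5,7): 0⊕1⊕1⊕0 = 0
s2 (pos 2,3,6,7): 1⊕1⊕1⊕0 = 1
s4 (pos 4,5,6,7): 0⊕1⊕1⊕0 = 0
Syndrome s4…s1 = 010 → error at position 2.
Flip position 2: 0110110 → 0010110

0010110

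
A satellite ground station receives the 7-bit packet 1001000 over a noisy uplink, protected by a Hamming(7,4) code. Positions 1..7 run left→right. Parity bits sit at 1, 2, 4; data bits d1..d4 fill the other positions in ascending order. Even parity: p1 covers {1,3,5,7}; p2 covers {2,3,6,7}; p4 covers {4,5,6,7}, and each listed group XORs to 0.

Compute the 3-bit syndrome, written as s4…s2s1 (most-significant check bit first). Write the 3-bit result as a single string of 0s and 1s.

101

s1 (pos 1,3,5,7): 1⊕0⊕0⊕0 = 1
s2 (pos 2,3,6,7): 0⊕0⊕0⊕0 = 0
s4 (pos 4,5,6,7): 1⊕0⊕0⊕0 = 1
Syndrome s4…s1 = 101 → error at position 5.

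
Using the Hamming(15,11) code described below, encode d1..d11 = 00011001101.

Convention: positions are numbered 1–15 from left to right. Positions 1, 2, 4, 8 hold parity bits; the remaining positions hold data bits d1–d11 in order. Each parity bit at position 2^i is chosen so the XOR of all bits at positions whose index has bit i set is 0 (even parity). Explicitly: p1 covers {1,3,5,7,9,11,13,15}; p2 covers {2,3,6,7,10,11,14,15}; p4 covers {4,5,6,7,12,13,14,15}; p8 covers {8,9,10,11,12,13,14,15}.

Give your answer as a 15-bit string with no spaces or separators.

000000101001101

Place data at non-parity positions: p1 p2 0 p4 0 0 1 p8 1 0 0 1 1 0 1
p1 (pos 1,3,5,7,9,11,13,15): XOR of data positions = 0⊕0⊕1⊕1⊕0⊕1⊕1 = 0
p2 (pos 2,3,6,7,10,11,14,15): XOR of data positions = 0⊕0⊕1⊕0⊕0⊕0⊕1 = 0
p4 (pos 4,5,6,7,12,13,14,15): XOR of data positions = 0⊕0⊕1⊕1⊕1⊕0⊕1 = 0
p8 (pos 8,9,10,11,12,13,14,15): XOR of data positions = 1⊕0⊕0⊕1⊕1⊕0⊕1 = 0
Codeword: 000000101001101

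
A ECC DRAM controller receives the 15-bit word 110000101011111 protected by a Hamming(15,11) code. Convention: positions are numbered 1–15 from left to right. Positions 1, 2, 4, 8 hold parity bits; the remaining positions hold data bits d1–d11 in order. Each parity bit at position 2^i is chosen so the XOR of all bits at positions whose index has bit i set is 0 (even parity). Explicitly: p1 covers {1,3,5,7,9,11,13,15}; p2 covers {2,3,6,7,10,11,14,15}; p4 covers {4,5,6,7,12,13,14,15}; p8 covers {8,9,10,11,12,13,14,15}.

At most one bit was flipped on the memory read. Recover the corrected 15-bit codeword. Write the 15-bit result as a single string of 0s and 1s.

110001101011111

s1 (pos 1,3,5,7,9,11,13,15): 1⊕0⊕0⊕1⊕1⊕1⊕1⊕1 = 0
s2 (pos 2,3,6,7,10,11,14,15): 1⊕0⊕0⊕1⊕0⊕1⊕1⊕1 = 1
s4 (pos 4,5,6,7,12,13,14,15): 0⊕0⊕0⊕1⊕1⊕1⊕1⊕1 = 1
s8 (pos 8,9,10,11,12,13,14,15): 0⊕1⊕0⊕1⊕1⊕1⊕1⊕1 = 0
Syndrome s8…s1 = 0110 → error at position 6.
Flip position 6: 110000101011111 → 110001101011111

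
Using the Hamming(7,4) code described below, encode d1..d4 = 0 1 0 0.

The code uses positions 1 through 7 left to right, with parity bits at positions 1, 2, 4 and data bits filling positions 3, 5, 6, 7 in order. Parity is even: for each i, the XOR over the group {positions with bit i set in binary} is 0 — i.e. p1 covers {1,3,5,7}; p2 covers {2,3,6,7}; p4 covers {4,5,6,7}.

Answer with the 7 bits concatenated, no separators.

Place data at non-parity positions: p1 p2 0 p4 1 0 0
p1 (pos 1,3,5,7): XOR of data positions = 0⊕1⊕0 = 1
p2 (pos 2,3,6,7): XOR of data positions = 0⊕0⊕0 = 0
p4 (pos 4,5,6,7): XOR of data positions = 1⊕0⊕0 = 1
Codeword: 1001100

1001100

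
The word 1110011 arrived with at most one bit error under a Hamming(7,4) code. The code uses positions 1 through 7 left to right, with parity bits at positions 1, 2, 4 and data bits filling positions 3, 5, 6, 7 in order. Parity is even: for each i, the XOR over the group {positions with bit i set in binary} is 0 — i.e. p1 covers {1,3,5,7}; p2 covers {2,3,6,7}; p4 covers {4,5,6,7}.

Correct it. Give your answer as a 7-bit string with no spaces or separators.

s1 (pos 1,3,5,7): 1⊕1⊕0⊕1 = 1
s2 (pos 2,3,6,7): 1⊕1⊕1⊕1 = 0
s4 (pos 4,5,6,7): 0⊕0⊕1⊕1 = 0
Syndrome s4…s1 = 001 → error at position 1.
Flip position 1: 1110011 → 0110011

0110011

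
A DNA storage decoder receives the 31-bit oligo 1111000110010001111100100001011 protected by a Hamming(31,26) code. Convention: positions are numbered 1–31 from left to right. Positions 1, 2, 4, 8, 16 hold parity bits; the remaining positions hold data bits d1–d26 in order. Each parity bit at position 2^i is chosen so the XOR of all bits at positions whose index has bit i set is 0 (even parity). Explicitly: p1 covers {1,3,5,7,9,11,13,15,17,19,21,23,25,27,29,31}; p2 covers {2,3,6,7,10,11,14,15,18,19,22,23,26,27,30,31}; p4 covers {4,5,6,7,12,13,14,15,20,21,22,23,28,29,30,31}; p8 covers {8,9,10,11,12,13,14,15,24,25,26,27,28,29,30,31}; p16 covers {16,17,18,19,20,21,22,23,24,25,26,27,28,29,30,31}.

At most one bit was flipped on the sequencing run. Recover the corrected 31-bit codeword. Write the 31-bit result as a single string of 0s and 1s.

1111000110010001111100000001011

s1 (pos 1,3,5,7,9,11,13,15,17,19,21,23,25,27,29,31): 1⊕1⊕0⊕0⊕1⊕0⊕0⊕0⊕1⊕1⊕0⊕1⊕0⊕0⊕0⊕1 = 1
s2 (pos 2,3,6,7,10,11,14,15,18,19,22,23,26,27,30,31): 1⊕1⊕0⊕0⊕0⊕0⊕0⊕0⊕1⊕1⊕0⊕1⊕0⊕0⊕1⊕1 = 1
s4 (pos 4,5,6,7,12,13,14,15,20,21,22,23,28,29,30,31): 1⊕0⊕0⊕0⊕1⊕0⊕0⊕0⊕1⊕0⊕0⊕1⊕1⊕0⊕1⊕1 = 1
s8 (pos 8,9,10,11,12,13,14,15,24,25,26,27,28,29,30,31): 1⊕1⊕0⊕0⊕1⊕0⊕0⊕0⊕0⊕0⊕0⊕0⊕1⊕0⊕1⊕1 = 0
s16 (pos 16,17,18,19,20,21,22,23,24,25,26,27,28,29,30,31): 1⊕1⊕1⊕1⊕1⊕0⊕0⊕1⊕0⊕0⊕0⊕0⊕1⊕0⊕1⊕1 = 1
Syndrome s16…s1 = 10111 → error at position 23.
Flip position 23: 1111000110010001111100100001011 → 1111000110010001111100000001011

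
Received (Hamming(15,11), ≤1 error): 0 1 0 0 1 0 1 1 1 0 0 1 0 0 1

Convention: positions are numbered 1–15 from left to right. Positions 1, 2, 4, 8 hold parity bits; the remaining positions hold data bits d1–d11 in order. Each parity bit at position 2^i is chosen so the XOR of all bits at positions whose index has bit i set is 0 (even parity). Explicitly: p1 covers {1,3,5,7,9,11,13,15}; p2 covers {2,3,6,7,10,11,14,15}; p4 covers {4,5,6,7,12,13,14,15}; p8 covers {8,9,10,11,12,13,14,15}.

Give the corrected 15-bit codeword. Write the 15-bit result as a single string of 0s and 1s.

000010111001001

s1 (pos 1,3,5,7,9,11,13,15): 0⊕0⊕1⊕1⊕1⊕0⊕0⊕1 = 0
s2 (pos 2,3,6,7,10,11,14,15): 1⊕0⊕0⊕1⊕0⊕0⊕0⊕1 = 1
s4 (pos 4,5,6,7,12,13,14,15): 0⊕1⊕0⊕1⊕1⊕0⊕0⊕1 = 0
s8 (pos 8,9,10,11,12,13,14,15): 1⊕1⊕0⊕0⊕1⊕0⊕0⊕1 = 0
Syndrome s8…s1 = 0010 → error at position 2.
Flip position 2: 010010111001001 → 000010111001001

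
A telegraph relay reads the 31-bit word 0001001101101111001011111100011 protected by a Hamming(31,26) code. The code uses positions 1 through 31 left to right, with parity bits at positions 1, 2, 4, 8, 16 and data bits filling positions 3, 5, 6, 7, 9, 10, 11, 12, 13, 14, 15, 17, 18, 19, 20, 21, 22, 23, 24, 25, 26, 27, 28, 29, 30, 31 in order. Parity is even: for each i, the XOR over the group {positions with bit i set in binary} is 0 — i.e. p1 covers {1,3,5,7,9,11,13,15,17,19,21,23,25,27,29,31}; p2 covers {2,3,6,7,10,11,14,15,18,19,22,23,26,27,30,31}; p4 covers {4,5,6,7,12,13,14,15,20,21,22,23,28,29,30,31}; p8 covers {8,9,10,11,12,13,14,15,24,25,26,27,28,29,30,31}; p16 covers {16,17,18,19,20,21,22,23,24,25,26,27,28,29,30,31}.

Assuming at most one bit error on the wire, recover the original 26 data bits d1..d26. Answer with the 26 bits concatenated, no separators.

s1 (pos 1,3,5,7,9,11,13,15,17,19,21,23,25,27,29,31): 0⊕0⊕0⊕1⊕0⊕1⊕1⊕1⊕0⊕1⊕1⊕1⊕1⊕0⊕0⊕1 = 1
s2 (pos 2,3,6,7,10,11,14,15,18,19,22,23,26,27,30,31): 0⊕0⊕0⊕1⊕1⊕1⊕1⊕1⊕0⊕1⊕1⊕1⊕1⊕0⊕1⊕1 = 1
s4 (pos 4,5,6,7,12,13,14,15,20,21,22,23,28,29,30,31): 1⊕0⊕0⊕1⊕0⊕1⊕1⊕1⊕0⊕1⊕1⊕1⊕0⊕0⊕1⊕1 = 0
s8 (pos 8,9,10,11,12,13,14,15,24,25,26,27,28,29,30,31): 1⊕0⊕1⊕1⊕0⊕1⊕1⊕1⊕1⊕1⊕1⊕0⊕0⊕0⊕1⊕1 = 1
s16 (pos 16,17,18,19,20,21,22,23,24,25,26,27,28,29,30,31): 1⊕0⊕0⊕1⊕0⊕1⊕1⊕1⊕1⊕1⊕1⊕0⊕0⊕0⊕1⊕1 = 0
Syndrome s16…s1 = 01011 → error at position 11.
Flip position 11: 0001001101101111001011111100011 → 0001001101001111001011111100011
Read data bits from positions 3,5,6,7,9,10,11,12,13,14,15,17,18,19,20,21,22,23,24,25,26,27,28,29,30,31: 00010100111001011111100011

00010100111001011111100011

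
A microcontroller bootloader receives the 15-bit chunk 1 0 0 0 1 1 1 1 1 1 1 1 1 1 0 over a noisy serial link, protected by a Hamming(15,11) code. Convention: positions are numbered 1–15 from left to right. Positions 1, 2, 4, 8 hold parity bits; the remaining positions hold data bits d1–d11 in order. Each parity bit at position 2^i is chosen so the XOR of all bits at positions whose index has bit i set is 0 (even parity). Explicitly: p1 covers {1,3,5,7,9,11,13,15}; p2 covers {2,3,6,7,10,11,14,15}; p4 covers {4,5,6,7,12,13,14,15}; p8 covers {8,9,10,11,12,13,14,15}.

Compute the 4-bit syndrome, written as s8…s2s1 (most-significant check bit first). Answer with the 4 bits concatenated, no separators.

s1 (pos 1,3,5,7,9,11,13,15): 1⊕0⊕1⊕1⊕1⊕1⊕1⊕0 = 0
s2 (pos 2,3,6,7,10,11,14,15): 0⊕0⊕1⊕1⊕1⊕1⊕1⊕0 = 1
s4 (pos 4,5,6,7,12,13,14,15): 0⊕1⊕1⊕1⊕1⊕1⊕1⊕0 = 0
s8 (pos 8,9,10,11,12,13,14,15): 1⊕1⊕1⊕1⊕1⊕1⊕1⊕0 = 1
Syndrome s8…s1 = 1010 → error at position 10.

1010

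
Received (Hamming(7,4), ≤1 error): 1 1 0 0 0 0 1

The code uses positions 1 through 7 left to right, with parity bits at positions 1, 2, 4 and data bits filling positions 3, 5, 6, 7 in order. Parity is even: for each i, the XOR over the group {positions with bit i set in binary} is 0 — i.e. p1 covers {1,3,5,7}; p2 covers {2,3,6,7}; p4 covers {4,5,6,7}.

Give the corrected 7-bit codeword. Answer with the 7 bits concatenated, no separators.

s1 (pos 1,3,5,7): 1⊕0⊕0⊕1 = 0
s2 (pos 2,3,6,7): 1⊕0⊕0⊕1 = 0
s4 (pos 4,5,6,7): 0⊕0⊕0⊕1 = 1
Syndrome s4…s1 = 100 → error at position 4.
Flip position 4: 1100001 → 1101001

1101001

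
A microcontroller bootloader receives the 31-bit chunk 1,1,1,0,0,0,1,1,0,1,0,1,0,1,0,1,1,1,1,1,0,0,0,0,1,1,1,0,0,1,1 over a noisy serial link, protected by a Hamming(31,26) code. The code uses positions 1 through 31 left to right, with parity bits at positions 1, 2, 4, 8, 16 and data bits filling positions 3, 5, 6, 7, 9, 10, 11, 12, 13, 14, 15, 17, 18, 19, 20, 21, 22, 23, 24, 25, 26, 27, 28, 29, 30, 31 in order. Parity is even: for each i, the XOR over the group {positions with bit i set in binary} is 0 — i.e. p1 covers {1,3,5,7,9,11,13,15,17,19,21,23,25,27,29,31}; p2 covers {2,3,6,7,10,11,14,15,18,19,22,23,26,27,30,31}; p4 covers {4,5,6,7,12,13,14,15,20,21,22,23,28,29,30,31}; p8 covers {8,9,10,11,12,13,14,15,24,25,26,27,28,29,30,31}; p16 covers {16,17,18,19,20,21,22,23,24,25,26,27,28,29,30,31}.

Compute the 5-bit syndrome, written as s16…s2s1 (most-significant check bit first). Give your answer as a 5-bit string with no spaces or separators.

s1 (pos 1,3,5,7,9,11,13,15,17,19,21,23,25,27,29,31): 1⊕1⊕0⊕1⊕0⊕0⊕0⊕0⊕1⊕1⊕0⊕0⊕1⊕1⊕0⊕1 = 0
s2 (pos 2,3,6,7,10,11,14,15,18,19,22,23,26,27,30,31): 1⊕1⊕0⊕1⊕1⊕0⊕1⊕0⊕1⊕1⊕0⊕0⊕1⊕1⊕1⊕1 = 1
s4 (pos 4,5,6,7,12,13,14,15,20,21,22,23,28,29,30,31): 0⊕0⊕0⊕1⊕1⊕0⊕1⊕0⊕1⊕0⊕0⊕0⊕0⊕0⊕1⊕1 = 0
s8 (pos 8,9,10,11,12,13,14,15,24,25,26,27,28,29,30,31): 1⊕0⊕1⊕0⊕1⊕0⊕1⊕0⊕0⊕1⊕1⊕1⊕0⊕0⊕1⊕1 = 1
s16 (pos 16,17,18,19,20,21,22,23,24,25,26,27,28,29,30,31): 1⊕1⊕1⊕1⊕1⊕0⊕0⊕0⊕0⊕1⊕1⊕1⊕0⊕0⊕1⊕1 = 0
Syndrome s16…s1 = 01010 → error at position 10.

01010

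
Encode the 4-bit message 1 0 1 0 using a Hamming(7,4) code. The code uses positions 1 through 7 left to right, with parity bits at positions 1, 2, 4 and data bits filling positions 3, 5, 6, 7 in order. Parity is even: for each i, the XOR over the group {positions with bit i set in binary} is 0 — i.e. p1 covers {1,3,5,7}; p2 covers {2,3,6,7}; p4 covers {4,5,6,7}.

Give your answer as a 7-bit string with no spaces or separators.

Place data at non-parity positions: p1 p2 1 p4 0 1 0
p1 (pos 1,3,5,7): XOR of data positions = 1⊕0⊕0 = 1
p2 (pos 2,3,6,7): XOR of data positions = 1⊕1⊕0 = 0
p4 (pos 4,5,6,7): XOR of data positions = 0⊕1⊕0 = 1
Codeword: 1011010

1011010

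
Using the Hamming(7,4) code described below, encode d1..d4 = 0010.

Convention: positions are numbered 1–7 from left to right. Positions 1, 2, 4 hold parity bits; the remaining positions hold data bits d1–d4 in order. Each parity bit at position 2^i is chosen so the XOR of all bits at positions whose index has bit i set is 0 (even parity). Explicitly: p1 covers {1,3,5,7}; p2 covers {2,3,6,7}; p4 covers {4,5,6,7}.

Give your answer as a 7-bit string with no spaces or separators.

0101010

Place data at non-parity positions: p1 p2 0 p4 0 1 0
p1 (pos 1,3,5,7): XOR of data positions = 0⊕0⊕0 = 0
p2 (pos 2,3,6,7): XOR of data positions = 0⊕1⊕0 = 1
p4 (pos 4,5,6,7): XOR of data positions = 0⊕1⊕0 = 1
Codeword: 0101010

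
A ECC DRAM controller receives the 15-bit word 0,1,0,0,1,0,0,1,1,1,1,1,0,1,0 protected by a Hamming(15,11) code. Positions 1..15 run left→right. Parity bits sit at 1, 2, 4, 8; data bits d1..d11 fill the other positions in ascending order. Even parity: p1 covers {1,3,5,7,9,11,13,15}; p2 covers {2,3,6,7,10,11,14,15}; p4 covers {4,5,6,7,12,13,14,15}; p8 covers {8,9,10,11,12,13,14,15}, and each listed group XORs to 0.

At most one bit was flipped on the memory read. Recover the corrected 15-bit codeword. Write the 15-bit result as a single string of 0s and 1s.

s1 (pos 1,3,5,7,9,11,13,15): 0⊕0⊕1⊕0⊕1⊕1⊕0⊕0 = 1
s2 (pos 2,3,6,7,10,11,14,15): 1⊕0⊕0⊕0⊕1⊕1⊕1⊕0 = 0
s4 (pos 4,5,6,7,12,13,14,15): 0⊕1⊕0⊕0⊕1⊕0⊕1⊕0 = 1
s8 (pos 8,9,10,11,12,13,14,15): 1⊕1⊕1⊕1⊕1⊕0⊕1⊕0 = 0
Syndrome s8…s1 = 0101 → error at position 5.
Flip position 5: 010010011111010 → 010000011111010

010000011111010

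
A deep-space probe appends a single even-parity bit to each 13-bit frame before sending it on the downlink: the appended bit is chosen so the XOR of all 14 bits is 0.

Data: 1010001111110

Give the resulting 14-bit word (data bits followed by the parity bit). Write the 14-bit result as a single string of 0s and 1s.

10100011111100

XOR of the 13 data bits: 1⊕0⊕1⊕0⊕0⊕0⊕1⊕1⊕1⊕1⊕1⊕1⊕0 = 0
Parity bit = 0 (so all 14 bits XOR to 0).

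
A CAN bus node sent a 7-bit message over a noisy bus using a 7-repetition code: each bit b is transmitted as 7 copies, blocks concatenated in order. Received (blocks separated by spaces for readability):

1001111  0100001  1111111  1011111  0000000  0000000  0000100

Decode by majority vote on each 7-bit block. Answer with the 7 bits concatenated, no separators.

Block 1 (1001111): 5 ones → 1
Block 2 (0100001): 2 ones → 0
Block 3 (1111111): 7 ones → 1
Block 4 (1011111): 6 ones → 1
Block 5 (0000000): 0 ones → 0
Block 6 (0000000): 0 ones → 0
Block 7 (0000100): 1 one → 0

1011000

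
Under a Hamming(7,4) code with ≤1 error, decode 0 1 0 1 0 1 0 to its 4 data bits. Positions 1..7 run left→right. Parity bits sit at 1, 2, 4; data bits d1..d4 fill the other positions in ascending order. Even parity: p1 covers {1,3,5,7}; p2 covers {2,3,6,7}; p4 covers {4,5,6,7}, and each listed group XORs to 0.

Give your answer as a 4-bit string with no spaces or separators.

s1 (pos 1,3,5,7): 0⊕0⊕0⊕0 = 0
s2 (pos 2,3,6,7): 1⊕0⊕1⊕0 = 0
s4 (pos 4,5,6,7): 1⊕0⊕1⊕0 = 0
Syndrome s4…s1 = 000 → no error.
Read data bits from positions 3,5,6,7: 0010

0010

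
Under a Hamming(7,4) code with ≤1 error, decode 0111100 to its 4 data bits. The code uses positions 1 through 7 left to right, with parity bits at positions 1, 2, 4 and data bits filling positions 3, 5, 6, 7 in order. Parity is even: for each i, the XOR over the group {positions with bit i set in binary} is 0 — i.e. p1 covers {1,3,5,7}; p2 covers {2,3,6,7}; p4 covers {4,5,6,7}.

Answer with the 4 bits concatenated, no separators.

1100

s1 (pos 1,3,5,7): 0⊕1⊕1⊕0 = 0
s2 (pos 2,3,6,7): 1⊕1⊕0⊕0 = 0
s4 (pos 4,5,6,7): 1⊕1⊕0⊕0 = 0
Syndrome s4…s1 = 000 → no error.
Read data bits from positions 3,5,6,7: 1100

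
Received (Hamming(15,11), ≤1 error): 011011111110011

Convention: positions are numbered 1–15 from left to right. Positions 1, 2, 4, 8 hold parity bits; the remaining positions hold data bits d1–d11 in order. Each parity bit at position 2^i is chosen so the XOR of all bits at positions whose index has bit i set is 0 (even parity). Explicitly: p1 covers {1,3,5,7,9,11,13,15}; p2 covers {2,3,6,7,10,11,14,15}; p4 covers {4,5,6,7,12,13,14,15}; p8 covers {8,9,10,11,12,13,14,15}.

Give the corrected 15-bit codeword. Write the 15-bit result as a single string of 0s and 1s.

s1 (pos 1,3,5,7,9,11,13,15): 0⊕1⊕1⊕1⊕1⊕1⊕0⊕1 = 0
s2 (pos 2,3,6,7,10,11,14,15): 1⊕1⊕1⊕1⊕1⊕1⊕1⊕1 = 0
s4 (pos 4,5,6,7,12,13,14,15): 0⊕1⊕1⊕1⊕0⊕0⊕1⊕1 = 1
s8 (pos 8,9,10,11,12,13,14,15): 1⊕1⊕1⊕1⊕0⊕0⊕1⊕1 = 0
Syndrome s8…s1 = 0100 → error at position 4.
Flip position 4: 011011111110011 → 011111111110011

011111111110011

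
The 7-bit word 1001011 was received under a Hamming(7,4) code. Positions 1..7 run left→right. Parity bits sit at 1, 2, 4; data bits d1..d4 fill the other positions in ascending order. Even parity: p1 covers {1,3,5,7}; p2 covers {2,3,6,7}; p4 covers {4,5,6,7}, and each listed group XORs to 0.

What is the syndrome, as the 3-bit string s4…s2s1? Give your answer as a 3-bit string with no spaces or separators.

100

s1 (pos 1,3,5,7): 1⊕0⊕0⊕1 = 0
s2 (pos 2,3,6,7): 0⊕0⊕1⊕1 = 0
s4 (pos 4,5,6,7): 1⊕0⊕1⊕1 = 1
Syndrome s4…s1 = 100 → error at position 4.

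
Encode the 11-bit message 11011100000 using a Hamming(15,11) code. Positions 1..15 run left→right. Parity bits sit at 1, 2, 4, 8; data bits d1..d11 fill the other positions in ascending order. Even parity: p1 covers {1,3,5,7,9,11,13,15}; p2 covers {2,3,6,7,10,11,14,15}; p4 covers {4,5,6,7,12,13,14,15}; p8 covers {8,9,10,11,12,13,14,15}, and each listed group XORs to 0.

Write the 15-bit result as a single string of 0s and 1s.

Place data at non-parity positions: p1 p2 1 p4 1 0 1 p8 1 1 0 0 0 0 0
p1 (pos 1,3,5,7,9,11,13,15): XOR of data positions = 1⊕1⊕1⊕1⊕0⊕0⊕0 = 0
p2 (pos 2,3,6,7,10,11,14,15): XOR of data positions = 1⊕0⊕1⊕1⊕0⊕0⊕0 = 1
p4 (pos 4,5,6,7,12,13,14,15): XOR of data positions = 1⊕0⊕1⊕0⊕0⊕0⊕0 = 0
p8 (pos 8,9,10,11,12,13,14,15): XOR of data positions = 1⊕1⊕0⊕0⊕0⊕0⊕0 = 0
Codeword: 011010101100000

011010101100000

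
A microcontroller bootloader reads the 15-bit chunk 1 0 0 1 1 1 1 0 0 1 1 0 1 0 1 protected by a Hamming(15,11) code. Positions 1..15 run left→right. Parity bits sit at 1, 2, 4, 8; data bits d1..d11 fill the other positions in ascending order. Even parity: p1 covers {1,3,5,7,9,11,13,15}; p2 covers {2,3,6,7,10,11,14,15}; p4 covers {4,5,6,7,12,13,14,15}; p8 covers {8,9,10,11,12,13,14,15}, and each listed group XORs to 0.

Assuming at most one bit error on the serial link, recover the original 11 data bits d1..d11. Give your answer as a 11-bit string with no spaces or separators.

s1 (pos 1,3,5,7,9,11,13,15): 1⊕0⊕1⊕1⊕0⊕1⊕1⊕1 = 0
s2 (pos 2,3,6,7,10,11,14,15): 0⊕0⊕1⊕1⊕1⊕1⊕0⊕1 = 1
s4 (pos 4,5,6,7,12,13,14,15): 1⊕1⊕1⊕1⊕0⊕1⊕0⊕1 = 0
s8 (pos 8,9,10,11,12,13,14,15): 0⊕0⊕1⊕1⊕0⊕1⊕0⊕1 = 0
Syndrome s8…s1 = 0010 → error at position 2.
Flip position 2: 100111100110101 → 110111100110101
Read data bits from positions 3,5,6,7,9,10,11,12,13,14,15: 01110110101

01110110101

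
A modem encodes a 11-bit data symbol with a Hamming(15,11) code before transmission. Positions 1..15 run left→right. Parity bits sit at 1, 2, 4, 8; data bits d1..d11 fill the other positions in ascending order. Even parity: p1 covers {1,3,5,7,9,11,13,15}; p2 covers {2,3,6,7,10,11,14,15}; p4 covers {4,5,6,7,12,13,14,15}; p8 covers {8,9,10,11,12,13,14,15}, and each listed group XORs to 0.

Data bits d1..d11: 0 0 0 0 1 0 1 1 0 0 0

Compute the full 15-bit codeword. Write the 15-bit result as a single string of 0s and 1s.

010100011011000

Place data at non-parity positions: p1 p2 0 p4 0 0 0 p8 1 0 1 1 0 0 0
p1 (pos 1,3,5,7,9,11,13,15): XOR of data positions = 0⊕0⊕0⊕1⊕1⊕0⊕0 = 0
p2 (pos 2,3,6,7,10,11,14,15): XOR of data positions = 0⊕0⊕0⊕0⊕1⊕0⊕0 = 1
p4 (pos 4,5,6,7,12,13,14,15): XOR of data positions = 0⊕0⊕0⊕1⊕0⊕0⊕0 = 1
p8 (pos 8,9,10,11,12,13,14,15): XOR of data positions = 1⊕0⊕1⊕1⊕0⊕0⊕0 = 1
Codeword: 010100011011000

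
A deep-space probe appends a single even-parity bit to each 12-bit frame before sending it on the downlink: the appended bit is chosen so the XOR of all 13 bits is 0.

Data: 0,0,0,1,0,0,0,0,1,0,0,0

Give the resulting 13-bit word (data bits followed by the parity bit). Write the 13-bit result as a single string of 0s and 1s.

XOR of the 12 data bits: 0⊕0⊕0⊕1⊕0⊕0⊕0⊕0⊕1⊕0⊕0⊕0 = 0
Parity bit = 0 (so all 13 bits XOR to 0).

0001000010000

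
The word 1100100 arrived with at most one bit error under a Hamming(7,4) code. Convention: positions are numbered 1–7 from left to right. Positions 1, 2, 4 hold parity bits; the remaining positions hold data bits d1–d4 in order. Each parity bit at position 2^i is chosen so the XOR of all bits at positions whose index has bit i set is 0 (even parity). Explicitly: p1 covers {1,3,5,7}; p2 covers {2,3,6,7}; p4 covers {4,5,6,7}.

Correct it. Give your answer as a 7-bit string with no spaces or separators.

s1 (pos 1,3,5,7): 1⊕0⊕1⊕0 = 0
s2 (pos 2,3,6,7): 1⊕0⊕0⊕0 = 1
s4 (pos 4,5,6,7): 0⊕1⊕0⊕0 = 1
Syndrome s4…s1 = 110 → error at position 6.
Flip position 6: 1100100 → 1100110

1100110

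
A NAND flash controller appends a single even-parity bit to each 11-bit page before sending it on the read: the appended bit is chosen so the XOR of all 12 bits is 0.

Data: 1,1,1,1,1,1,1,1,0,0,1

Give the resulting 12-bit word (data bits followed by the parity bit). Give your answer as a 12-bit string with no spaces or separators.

XOR of the 11 data bits: 1⊕1⊕1⊕1⊕1⊕1⊕1⊕1⊕0⊕0⊕1 = 1
Parity bit = 1 (so all 12 bits XOR to 0).

111111110011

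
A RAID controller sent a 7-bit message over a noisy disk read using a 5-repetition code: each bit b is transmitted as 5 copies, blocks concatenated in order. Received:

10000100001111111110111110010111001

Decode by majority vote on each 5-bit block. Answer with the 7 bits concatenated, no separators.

0011101

Block 1 (10000): 1 one → 0
Block 2 (10000): 1 one → 0
Block 3 (11111): 5 ones → 1
Block 4 (11110): 4 ones → 1
Block 5 (11111): 5 ones → 1
Block 6 (00101): 2 ones → 0
Block 7 (11001): 3 ones → 1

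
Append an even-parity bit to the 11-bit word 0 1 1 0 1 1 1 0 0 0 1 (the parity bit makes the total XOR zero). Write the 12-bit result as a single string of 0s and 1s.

XOR of the 11 data bits: 0⊕1⊕1⊕0⊕1⊕1⊕1⊕0⊕0⊕0⊕1 = 0
Parity bit = 0 (so all 12 bits XOR to 0).

011011100010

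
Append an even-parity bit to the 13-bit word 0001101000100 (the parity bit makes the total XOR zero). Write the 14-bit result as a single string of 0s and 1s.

00011010001000

XOR of the 13 data bits: 0⊕0⊕0⊕1⊕1⊕0⊕1⊕0⊕0⊕0⊕1⊕0⊕0 = 0
Parity bit = 0 (so all 14 bits XOR to 0).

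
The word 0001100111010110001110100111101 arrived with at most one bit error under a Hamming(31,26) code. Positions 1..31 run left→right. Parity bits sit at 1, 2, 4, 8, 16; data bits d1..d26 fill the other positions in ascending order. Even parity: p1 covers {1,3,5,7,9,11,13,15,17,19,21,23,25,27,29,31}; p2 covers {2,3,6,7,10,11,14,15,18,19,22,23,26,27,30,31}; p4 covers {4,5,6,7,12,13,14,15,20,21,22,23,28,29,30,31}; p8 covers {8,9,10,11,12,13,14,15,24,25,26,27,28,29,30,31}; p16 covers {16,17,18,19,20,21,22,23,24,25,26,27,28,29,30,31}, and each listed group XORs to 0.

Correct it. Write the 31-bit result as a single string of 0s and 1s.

0001100111010110001110100111001

s1 (pos 1,3,5,7,9,11,13,15,17,19,21,23,25,27,29,31): 0⊕0⊕1⊕0⊕1⊕0⊕0⊕1⊕0⊕1⊕1⊕1⊕0⊕1⊕1⊕1 = 1
s2 (pos 2,3,6,7,10,11,14,15,18,19,22,23,26,27,30,31): 0⊕0⊕0⊕0⊕1⊕0⊕1⊕1⊕0⊕1⊕0⊕1⊕1⊕1⊕0⊕1 = 0
s4 (pos 4,5,6,7,12,13,14,15,20,21,22,23,28,29,30,31): 1⊕1⊕0⊕0⊕1⊕0⊕1⊕1⊕1⊕1⊕0⊕1⊕1⊕1⊕0⊕1 = 1
s8 (pos 8,9,10,11,12,13,14,15,24,25,26,27,28,29,30,31): 1⊕1⊕1⊕0⊕1⊕0⊕1⊕1⊕0⊕0⊕1⊕1⊕1⊕1⊕0⊕1 = 1
s16 (pos 16,17,18,19,20,21,22,23,24,25,26,27,28,29,30,31): 0⊕0⊕0⊕1⊕1⊕1⊕0⊕1⊕0⊕0⊕1⊕1⊕1⊕1⊕0⊕1 = 1
Syndrome s16…s1 = 11101 → error at position 29.
Flip position 29: 0001100111010110001110100111101 → 0001100111010110001110100111001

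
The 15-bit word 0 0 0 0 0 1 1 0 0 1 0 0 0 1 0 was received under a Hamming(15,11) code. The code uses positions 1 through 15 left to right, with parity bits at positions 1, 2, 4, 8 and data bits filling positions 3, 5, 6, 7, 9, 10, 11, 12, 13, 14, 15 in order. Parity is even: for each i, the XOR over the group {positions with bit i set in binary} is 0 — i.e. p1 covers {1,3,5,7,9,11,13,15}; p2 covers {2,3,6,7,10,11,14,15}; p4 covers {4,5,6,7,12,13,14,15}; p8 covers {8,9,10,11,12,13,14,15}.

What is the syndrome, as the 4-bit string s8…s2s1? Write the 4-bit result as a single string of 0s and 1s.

0101

s1 (pos 1,3,5,7,9,11,13,15): 0⊕0⊕0⊕1⊕0⊕0⊕0⊕0 = 1
s2 (pos 2,3,6,7,10,11,14,15): 0⊕0⊕1⊕1⊕1⊕0⊕1⊕0 = 0
s4 (pos 4,5,6,7,12,13,14,15): 0⊕0⊕1⊕1⊕0⊕0⊕1⊕0 = 1
s8 (pos 8,9,10,11,12,13,14,15): 0⊕0⊕1⊕0⊕0⊕0⊕1⊕0 = 0
Syndrome s8…s1 = 0101 → error at position 5.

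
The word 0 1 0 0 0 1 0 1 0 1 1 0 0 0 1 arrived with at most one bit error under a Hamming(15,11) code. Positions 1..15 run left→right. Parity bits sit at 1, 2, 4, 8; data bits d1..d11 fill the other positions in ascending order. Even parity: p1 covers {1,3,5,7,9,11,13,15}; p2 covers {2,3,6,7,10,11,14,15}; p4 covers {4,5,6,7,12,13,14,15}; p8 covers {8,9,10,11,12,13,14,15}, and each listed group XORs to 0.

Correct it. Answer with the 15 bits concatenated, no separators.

000001010110001

s1 (pos 1,3,5,7,9,11,13,15): 0⊕0⊕0⊕0⊕0⊕1⊕0⊕1 = 0
s2 (pos 2,3,6,7,10,11,14,15): 1⊕0⊕1⊕0⊕1⊕1⊕0⊕1 = 1
s4 (pos 4,5,6,7,12,13,14,15): 0⊕0⊕1⊕0⊕0⊕0⊕0⊕1 = 0
s8 (pos 8,9,10,11,12,13,14,15): 1⊕0⊕1⊕1⊕0⊕0⊕0⊕1 = 0
Syndrome s8…s1 = 0010 → error at position 2.
Flip position 2: 010001010110001 → 000001010110001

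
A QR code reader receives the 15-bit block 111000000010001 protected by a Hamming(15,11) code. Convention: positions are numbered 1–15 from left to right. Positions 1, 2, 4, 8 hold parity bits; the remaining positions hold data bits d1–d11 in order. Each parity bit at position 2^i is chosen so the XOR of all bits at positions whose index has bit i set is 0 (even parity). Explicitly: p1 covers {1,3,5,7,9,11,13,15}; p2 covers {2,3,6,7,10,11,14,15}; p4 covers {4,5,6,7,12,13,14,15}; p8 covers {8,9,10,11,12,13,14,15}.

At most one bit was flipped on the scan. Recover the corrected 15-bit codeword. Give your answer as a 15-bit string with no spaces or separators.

s1 (pos 1,3,5,7,9,11,13,15): 1⊕1⊕0⊕0⊕0⊕1⊕0⊕1 = 0
s2 (pos 2,3,6,7,10,11,14,15): 1⊕1⊕0⊕0⊕0⊕1⊕0⊕1 = 0
s4 (pos 4,5,6,7,12,13,14,15): 0⊕0⊕0⊕0⊕0⊕0⊕0⊕1 = 1
s8 (pos 8,9,10,11,12,13,14,15): 0⊕0⊕0⊕1⊕0⊕0⊕0⊕1 = 0
Syndrome s8…s1 = 0100 → error at position 4.
Flip position 4: 111000000010001 → 111100000010001

111100000010001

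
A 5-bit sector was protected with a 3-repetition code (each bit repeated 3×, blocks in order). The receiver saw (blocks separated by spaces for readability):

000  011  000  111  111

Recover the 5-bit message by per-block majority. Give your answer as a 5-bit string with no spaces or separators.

Block 1 (000): 0 ones → 0
Block 2 (011): 2 ones → 1
Block 3 (000): 0 ones → 0
Block 4 (111): 3 ones → 1
Block 5 (111): 3 ones → 1

01011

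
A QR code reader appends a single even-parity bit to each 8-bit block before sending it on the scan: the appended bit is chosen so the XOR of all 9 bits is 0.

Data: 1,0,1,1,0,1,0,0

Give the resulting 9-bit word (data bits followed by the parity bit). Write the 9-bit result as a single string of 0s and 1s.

XOR of the 8 data bits: 1⊕0⊕1⊕1⊕0⊕1⊕0⊕0 = 0
Parity bit = 0 (so all 9 bits XOR to 0).

101101000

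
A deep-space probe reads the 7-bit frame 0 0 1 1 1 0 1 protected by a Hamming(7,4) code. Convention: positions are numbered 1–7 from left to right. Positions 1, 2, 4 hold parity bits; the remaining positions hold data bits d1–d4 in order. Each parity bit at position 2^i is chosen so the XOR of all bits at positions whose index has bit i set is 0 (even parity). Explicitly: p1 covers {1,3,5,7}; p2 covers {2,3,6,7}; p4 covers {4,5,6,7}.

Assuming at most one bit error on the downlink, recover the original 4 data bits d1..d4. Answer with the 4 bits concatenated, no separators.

1001

s1 (pos 1,3,5,7): 0⊕1⊕1⊕1 = 1
s2 (pos 2,3,6,7): 0⊕1⊕0⊕1 = 0
s4 (pos 4,5,6,7): 1⊕1⊕0⊕1 = 1
Syndrome s4…s1 = 101 → error at position 5.
Flip position 5: 0011101 → 0011001
Read data bits from positions 3,5,6,7: 1001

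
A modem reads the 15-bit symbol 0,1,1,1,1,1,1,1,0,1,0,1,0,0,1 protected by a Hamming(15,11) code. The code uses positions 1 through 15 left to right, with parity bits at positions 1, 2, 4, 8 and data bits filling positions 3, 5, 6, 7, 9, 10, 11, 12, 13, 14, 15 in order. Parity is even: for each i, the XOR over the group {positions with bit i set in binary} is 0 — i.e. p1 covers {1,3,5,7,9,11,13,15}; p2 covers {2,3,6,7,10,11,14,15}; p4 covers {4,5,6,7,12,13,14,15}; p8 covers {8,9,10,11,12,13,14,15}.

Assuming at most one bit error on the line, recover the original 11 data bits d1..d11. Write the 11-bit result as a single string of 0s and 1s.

s1 (pos 1,3,5,7,9,11,13,15): 0⊕1⊕1⊕1⊕0⊕0⊕0⊕1 = 0
s2 (pos 2,3,6,7,10,11,14,15): 1⊕1⊕1⊕1⊕1⊕0⊕0⊕1 = 0
s4 (pos 4,5,6,7,12,13,14,15): 1⊕1⊕1⊕1⊕1⊕0⊕0⊕1 = 0
s8 (pos 8,9,10,11,12,13,14,15): 1⊕0⊕1⊕0⊕1⊕0⊕0⊕1 = 0
Syndrome s8…s1 = 0000 → no error.
Read data bits from positions 3,5,6,7,9,10,11,12,13,14,15: 11110101001

11110101001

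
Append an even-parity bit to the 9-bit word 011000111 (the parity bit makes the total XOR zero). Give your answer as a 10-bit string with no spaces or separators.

XOR of the 9 data bits: 0⊕1⊕1⊕0⊕0⊕0⊕1⊕1⊕1 = 1
Parity bit = 1 (so all 10 bits XOR to 0).

0110001111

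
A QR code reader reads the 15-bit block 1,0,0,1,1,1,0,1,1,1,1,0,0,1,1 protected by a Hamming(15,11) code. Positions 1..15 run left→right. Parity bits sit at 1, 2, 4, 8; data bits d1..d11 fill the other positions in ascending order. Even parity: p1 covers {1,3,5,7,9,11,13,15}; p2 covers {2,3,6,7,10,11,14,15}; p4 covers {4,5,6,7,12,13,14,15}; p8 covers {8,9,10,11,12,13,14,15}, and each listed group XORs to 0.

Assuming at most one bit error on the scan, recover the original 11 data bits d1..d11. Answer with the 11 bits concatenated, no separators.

01111110011

s1 (pos 1,3,5,7,9,11,13,15): 1⊕0⊕1⊕0⊕1⊕1⊕0⊕1 = 1
s2 (pos 2,3,6,7,10,11,14,15): 0⊕0⊕1⊕0⊕1⊕1⊕1⊕1 = 1
s4 (pos 4,5,6,7,12,13,14,15): 1⊕1⊕1⊕0⊕0⊕0⊕1⊕1 = 1
s8 (pos 8,9,10,11,12,13,14,15): 1⊕1⊕1⊕1⊕0⊕0⊕1⊕1 = 0
Syndrome s8…s1 = 0111 → error at position 7.
Flip position 7: 100111011110011 → 100111111110011
Read data bits from positions 3,5,6,7,9,10,11,12,13,14,15: 01111110011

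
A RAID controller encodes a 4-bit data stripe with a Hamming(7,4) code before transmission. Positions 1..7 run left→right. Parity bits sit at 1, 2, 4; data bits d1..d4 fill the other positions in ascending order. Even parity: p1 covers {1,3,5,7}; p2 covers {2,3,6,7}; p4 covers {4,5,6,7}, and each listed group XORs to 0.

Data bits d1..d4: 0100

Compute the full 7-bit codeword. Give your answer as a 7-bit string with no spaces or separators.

Place data at non-parity positions: p1 p2 0 p4 1 0 0
p1 (pos 1,3,5,7): XOR of data positions = 0⊕1⊕0 = 1
p2 (pos 2,3,6,7): XOR of data positions = 0⊕0⊕0 = 0
p4 (pos 4,5,6,7): XOR of data positions = 1⊕0⊕0 = 1
Codeword: 1001100

1001100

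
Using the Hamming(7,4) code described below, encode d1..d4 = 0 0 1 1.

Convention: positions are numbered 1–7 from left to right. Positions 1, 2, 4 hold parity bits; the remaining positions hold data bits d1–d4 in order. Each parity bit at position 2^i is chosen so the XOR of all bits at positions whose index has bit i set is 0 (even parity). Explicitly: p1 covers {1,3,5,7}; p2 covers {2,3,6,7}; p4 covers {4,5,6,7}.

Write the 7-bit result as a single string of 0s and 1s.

Place data at non-parity positions: p1 p2 0 p4 0 1 1
p1 (pos 1,3,5,7): XOR of data positions = 0⊕0⊕1 = 1
p2 (pos 2,3,6,7): XOR of data positions = 0⊕1⊕1 = 0
p4 (pos 4,5,6,7): XOR of data positions = 0⊕1⊕1 = 0
Codeword: 1000011

1000011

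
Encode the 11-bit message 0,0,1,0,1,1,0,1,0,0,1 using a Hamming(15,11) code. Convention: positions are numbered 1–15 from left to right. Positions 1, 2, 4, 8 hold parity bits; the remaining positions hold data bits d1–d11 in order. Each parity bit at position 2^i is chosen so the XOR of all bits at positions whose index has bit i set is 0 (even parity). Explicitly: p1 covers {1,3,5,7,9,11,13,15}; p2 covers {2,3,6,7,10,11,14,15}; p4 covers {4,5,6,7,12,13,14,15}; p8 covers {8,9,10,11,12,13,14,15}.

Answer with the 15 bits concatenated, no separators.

Place data at non-parity positions: p1 p2 0 p4 0 1 0 p8 1 1 0 1 0 0 1
p1 (pos 1,3,5,7,9,11,13,15): XOR of data positions = 0⊕0⊕0⊕1⊕0⊕0⊕1 = 0
p2 (pos 2,3,6,7,10,11,14,15): XOR of data positions = 0⊕1⊕0⊕1⊕0⊕0⊕1 = 1
p4 (pos 4,5,6,7,12,13,14,15): XOR of data positions = 0⊕1⊕0⊕1⊕0⊕0⊕1 = 1
p8 (pos 8,9,10,11,12,13,14,15): XOR of data positions = 1⊕1⊕0⊕1⊕0⊕0⊕1 = 0
Codeword: 010101001101001

010101001101001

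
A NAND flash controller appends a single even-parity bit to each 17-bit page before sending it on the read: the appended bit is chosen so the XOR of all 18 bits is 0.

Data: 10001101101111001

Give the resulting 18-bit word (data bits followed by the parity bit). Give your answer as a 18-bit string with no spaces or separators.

XOR of the 17 data bits: 1⊕0⊕0⊕0⊕1⊕1⊕0⊕1⊕1⊕0⊕1⊕1⊕1⊕1⊕0⊕0⊕1 = 0
Parity bit = 0 (so all 18 bits XOR to 0).

100011011011110010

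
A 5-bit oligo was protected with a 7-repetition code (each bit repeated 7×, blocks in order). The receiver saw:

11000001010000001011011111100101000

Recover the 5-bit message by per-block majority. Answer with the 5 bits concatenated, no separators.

Block 1 (1100000): 2 ones → 0
Block 2 (1010000): 2 ones → 0
Block 3 (0010110): 3 ones → 0
Block 4 (1111110): 6 ones → 1
Block 5 (0101000): 2 ones → 0

00010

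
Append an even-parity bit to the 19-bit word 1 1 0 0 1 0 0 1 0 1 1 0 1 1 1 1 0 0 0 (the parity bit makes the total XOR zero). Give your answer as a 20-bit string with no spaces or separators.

11001001011011110000

XOR of the 19 data bits: 1⊕1⊕0⊕0⊕1⊕0⊕0⊕1⊕0⊕1⊕1⊕0⊕1⊕1⊕1⊕1⊕0⊕0⊕0 = 0
Parity bit = 0 (so all 20 bits XOR to 0).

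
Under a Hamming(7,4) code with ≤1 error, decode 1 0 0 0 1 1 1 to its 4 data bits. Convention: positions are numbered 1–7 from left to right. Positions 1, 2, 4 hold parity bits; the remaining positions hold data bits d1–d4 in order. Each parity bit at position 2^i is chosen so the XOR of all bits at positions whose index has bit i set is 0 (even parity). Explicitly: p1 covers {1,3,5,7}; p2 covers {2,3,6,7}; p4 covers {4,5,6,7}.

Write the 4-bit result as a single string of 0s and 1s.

s1 (pos 1,3,5,7): 1⊕0⊕1⊕1 = 1
s2 (pos 2,3,6,7): 0⊕0⊕1⊕1 = 0
s4 (pos 4,5,6,7): 0⊕1⊕1⊕1 = 1
Syndrome s4…s1 = 101 → error at position 5.
Flip position 5: 1000111 → 1000011
Read data bits from positions 3,5,6,7: 0011

0011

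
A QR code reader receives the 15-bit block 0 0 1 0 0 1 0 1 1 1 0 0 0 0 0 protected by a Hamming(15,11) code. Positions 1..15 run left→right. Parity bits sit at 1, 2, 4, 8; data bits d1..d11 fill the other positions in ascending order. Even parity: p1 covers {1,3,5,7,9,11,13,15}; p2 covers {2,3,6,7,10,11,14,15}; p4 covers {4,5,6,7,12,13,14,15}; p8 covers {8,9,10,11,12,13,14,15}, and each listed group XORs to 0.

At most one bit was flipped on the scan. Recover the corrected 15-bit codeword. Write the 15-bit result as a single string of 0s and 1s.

001001011100010

s1 (pos 1,3,5,7,9,11,13,15): 0⊕1⊕0⊕0⊕1⊕0⊕0⊕0 = 0
s2 (pos 2,3,6,7,10,11,14,15): 0⊕1⊕1⊕0⊕1⊕0⊕0⊕0 = 1
s4 (pos 4,5,6,7,12,13,14,15): 0⊕0⊕1⊕0⊕0⊕0⊕0⊕0 = 1
s8 (pos 8,9,10,11,12,13,14,15): 1⊕1⊕1⊕0⊕0⊕0⊕0⊕0 = 1
Syndrome s8…s1 = 1110 → error at position 14.
Flip position 14: 001001011100000 → 001001011100010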